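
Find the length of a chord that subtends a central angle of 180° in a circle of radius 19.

Drop a perpendicular from the center to the chord, bisecting both the chord and the central angle.
Each half-chord = r sin(θ/2) = 19 sin(90°).
The full chord = 2 × 19 × sin(90°) = 38.

38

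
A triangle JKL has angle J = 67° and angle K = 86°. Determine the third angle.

The interior angles sum to 180°: angle L = 180 - 67 - 86 = 27°.
The triangle is acute (angles 67°, 86°, 27°).

27 degrees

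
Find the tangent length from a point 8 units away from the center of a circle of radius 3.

The tangent, radius, and line from the external point to the center form a right triangle.
The right angle is where the tangent meets the radius.
By the Pythagorean theorem: tangent² + 3² = 8²
tangent² = 64 - 9 = 55
tangent = sqrt(55)

sqrt(55)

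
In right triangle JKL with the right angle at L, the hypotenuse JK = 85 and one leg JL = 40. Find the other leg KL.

By the Pythagorean theorem: KL^2 = JK^2 - JL^2
KL^2 = 85^2 - 40^2 = 7225 - 1600 = 5625
KL = sqrt(5625) = 75

75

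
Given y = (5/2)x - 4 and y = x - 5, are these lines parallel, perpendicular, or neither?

Slope of line 1: m1 = 5/2
Slope of line 2: m2 = 1
For parallel lines we need equal slopes: 5/2 != 1.
For perpendicular lines we need m1*m2 = -1: (5/2)(1) = 5/2 != -1.
Since neither condition holds, the lines are neither parallel nor perpendicular.

Neither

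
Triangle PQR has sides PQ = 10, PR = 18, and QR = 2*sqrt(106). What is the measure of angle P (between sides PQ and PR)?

When all three sides of a triangle are known, the law of cosines can be rearranged to find any angle.
cos(C) = (a² + b² - c²) / (2ab) gives cos(P) = 0.
Taking the inverse cosine: P = 90°.

90°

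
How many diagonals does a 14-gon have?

Total line segments between 14 vertices = C(14,2) = 91.
Subtract the 14 sides: 91 - 14 = 77 diagonals.

77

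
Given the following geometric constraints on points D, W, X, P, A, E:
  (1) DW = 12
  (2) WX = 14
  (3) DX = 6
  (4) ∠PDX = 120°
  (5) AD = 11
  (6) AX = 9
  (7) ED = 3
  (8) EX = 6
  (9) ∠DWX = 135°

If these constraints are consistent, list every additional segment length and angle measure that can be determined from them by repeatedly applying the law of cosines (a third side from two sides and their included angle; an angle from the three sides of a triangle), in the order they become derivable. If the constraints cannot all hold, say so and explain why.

These constraints are not satisfiable: (1), (2) and (3) fix all three sides of triangle DWX, so by the law of cosines cos(∠DWX) = (12² + 14² − 6²) / (2·12·14) = 0.9048, i.e. ∠DWX ≈ 25.21°, which contradicts (9) ∠DWX = 135°. No planar figure meets all of them, so nothing further can be derived.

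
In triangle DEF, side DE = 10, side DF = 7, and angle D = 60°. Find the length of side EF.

By the law of cosines: EF^2 = DE^2 + DF^2 - 2*DE*DF*cos(D)
EF^2 = 10^2 + 7^2 - 2*10*7*cos(60°)
EF^2 = 100 + 49 - 140*(1/2)
EF^2 = 79
EF = sqrt(79)

sqrt(79)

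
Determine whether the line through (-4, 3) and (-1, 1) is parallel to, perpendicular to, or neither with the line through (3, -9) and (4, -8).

Slope of line 1: m1 = (1 - 3)/(-1 - -4) = -2/3 = -2/3
Slope of line 2: m2 = (-8 - -9)/(4 - 3) = 1/1 = 1
m1 != m2 and m1*m2 = -2/3 != -1. Neither.

Neither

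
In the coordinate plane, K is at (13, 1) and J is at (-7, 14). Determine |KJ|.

The horizontal distance is |-7 - 13| = 20 and the vertical distance is |14 - 1| = 13.
By the Pythagorean theorem, d = sqrt(20^2 + 13^2) = sqrt(569).

sqrt(569)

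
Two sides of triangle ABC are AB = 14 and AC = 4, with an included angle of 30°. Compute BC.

Law of cosines: BC^2 = 14^2 + 4^2 - 2(14)(4)cos(30°) = 212 - 56*sqrt(3), so BC = 2*sqrt(53 - 14*sqrt(3)).

2*sqrt(53 - 14*sqrt(3))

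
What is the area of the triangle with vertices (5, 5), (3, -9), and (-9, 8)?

Using the Shoelace formula for a triangle:
Area = (1/2)|x0(y1 - y2) + x1(y2 - y0) + x2(y0 - y1)|
Area = (1/2)|5(-9 - 8) + 3(8 - 5) + -9(5 - -9)|
Area = (1/2)|-85 + 9 + -126|
Area = (1/2)|-202|
Area = (1/2)(202)
Area = 101

101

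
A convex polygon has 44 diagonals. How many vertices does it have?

Using d = n(n - 3)/2, we solve 44 = n(n - 3)/2.
So n(n - 3) = 88.
Testing n = 11: 11 * 8 = 88 = 88. Correct.
The polygon has 11 sides.

11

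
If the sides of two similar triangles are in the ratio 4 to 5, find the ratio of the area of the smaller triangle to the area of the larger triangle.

Area scales with the square of linear dimensions. If every length is multiplied by 4/5, then the area is multiplied by (4/5)^2 = 16/25.
The area ratio is 16:25.

16:25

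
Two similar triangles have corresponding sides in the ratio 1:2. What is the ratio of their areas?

Area ratio = (side ratio)^2 = (1/2)^2 = 1:4.

1:4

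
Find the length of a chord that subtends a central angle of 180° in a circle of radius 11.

Drop a perpendicular from the center to the chord, bisecting both the chord and the central angle.
Each half-chord = r sin(θ/2) = 11 sin(90°).
The full chord = 2 × 11 × sin(90°) = 22.

22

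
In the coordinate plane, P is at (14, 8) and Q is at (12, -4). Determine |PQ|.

The horizontal distance is |12 - 14| = 2 and the vertical distance is |-4 - 8| = 12.
By the Pythagorean theorem, d = sqrt(2^2 + 12^2) = sqrt(148) = 2*sqrt(37).

2*sqrt(37)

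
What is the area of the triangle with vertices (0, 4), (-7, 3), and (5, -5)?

Shoelace: Area = (1/2)|0(3--5) + -7(-5-4) + 5(4-3)| = (1/2)(68) = 34

34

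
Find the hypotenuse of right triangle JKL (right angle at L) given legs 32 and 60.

In a right triangle, the square of the hypotenuse equals the sum of the squares of the two legs.
The legs are 32 and 60, so the hypotenuse = sqrt(1024 + 3600) = sqrt(4624) = 68.

68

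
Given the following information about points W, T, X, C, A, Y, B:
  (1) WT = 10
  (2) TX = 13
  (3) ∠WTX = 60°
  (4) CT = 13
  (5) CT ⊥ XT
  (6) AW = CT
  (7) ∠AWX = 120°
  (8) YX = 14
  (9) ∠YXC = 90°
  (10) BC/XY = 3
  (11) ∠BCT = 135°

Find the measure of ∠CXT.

Step 1: By the law of cosines on triangle XTC: XC² = 13² + 13² − 2·13·13·cos(90°) = 338, so XC = 13·√2.
Step 2: By the inverse law of cosines on triangle CXT: cos(∠CXT) = ((13·√2)² + 13² − 13²) / (2·13·√2·13) = 338/478 = 0.7071, so ∠CXT = 45°.

Therefore, the measure of angle ∠CXT = 45°.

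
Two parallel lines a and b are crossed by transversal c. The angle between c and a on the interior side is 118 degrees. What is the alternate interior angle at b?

Alternate interior angles lie on opposite sides of the transversal, between the parallel lines.
By the alternate interior angle theorem, they are equal: 118 degrees.

118 degrees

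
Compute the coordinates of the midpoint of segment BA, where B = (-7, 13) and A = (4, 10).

The midpoint is the point halfway along the segment.
Move half the horizontal distance: -7 + (4 - -7)/2 = -7 + 11/2 = -3/2
Move half the vertical distance: 13 + (10 - 13)/2 = 13 + -3/2 = 23/2
Midpoint = (-3/2, 23/2)

(-3/2, 23/2)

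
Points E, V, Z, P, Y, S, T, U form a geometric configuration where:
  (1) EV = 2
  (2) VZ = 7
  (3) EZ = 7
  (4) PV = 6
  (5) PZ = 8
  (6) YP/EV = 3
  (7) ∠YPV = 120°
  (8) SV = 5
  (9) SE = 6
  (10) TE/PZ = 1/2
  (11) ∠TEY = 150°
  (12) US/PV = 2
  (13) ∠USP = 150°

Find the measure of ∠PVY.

From the given relations: YP = 3·EV = 3·2 = 6.
Step 1: By the law of cosines on triangle VPY: VY² = 6² + 6² − 2·6·6·cos(120°) = 108, so VY = 6·√3.
Step 2: By the inverse law of cosines on triangle PVY: cos(∠PVY) = (6² + (6·√3)² − 6²) / (2·6·6·√3) = 108/124.71 = 0.866, so ∠PVY = 30°.

Therefore, the measure of angle ∠PVY = 30°.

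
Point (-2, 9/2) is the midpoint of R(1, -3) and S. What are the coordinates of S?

Using the midpoint formula: M = ((x1 + x2)/2, (y1 + y2)/2)
We know M = (-2, 9/2) and R = (1, -3)
For x: -2 = (1 + x2)/2, so x2 = 2*-2 - 1 = -5
For y: 9/2 = (-3 + y2)/2, so y2 = 2*9/2 - -3 = 12
S = (-5, 12)

(-5, 12)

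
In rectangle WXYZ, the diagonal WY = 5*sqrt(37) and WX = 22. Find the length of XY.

Using the Pythagorean theorem: d^2 = a^2 + b^2
b^2 = d^2 - a^2
b^2 = 925 - 484
b^2 = 441
b = sqrt(441) = 21

21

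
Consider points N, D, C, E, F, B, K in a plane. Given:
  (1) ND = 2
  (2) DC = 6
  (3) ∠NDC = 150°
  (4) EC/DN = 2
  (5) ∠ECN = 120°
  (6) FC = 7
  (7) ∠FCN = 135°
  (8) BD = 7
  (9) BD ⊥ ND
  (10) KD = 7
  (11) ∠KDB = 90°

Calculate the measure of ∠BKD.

Step 1: By the law of cosines on triangle KDB: KB² = 7² + 7² − 2·7·7·cos(90°) = 98, so KB = 7·√2.
Step 2: By the inverse law of cosines on triangle BKD: cos(∠BKD) = ((7·√2)² + 7² − 7²) / (2·7·√2·7) = 98/138.59 = 0.7071, so ∠BKD = 45°.

Therefore, the measure of angle ∠BKD = 45°.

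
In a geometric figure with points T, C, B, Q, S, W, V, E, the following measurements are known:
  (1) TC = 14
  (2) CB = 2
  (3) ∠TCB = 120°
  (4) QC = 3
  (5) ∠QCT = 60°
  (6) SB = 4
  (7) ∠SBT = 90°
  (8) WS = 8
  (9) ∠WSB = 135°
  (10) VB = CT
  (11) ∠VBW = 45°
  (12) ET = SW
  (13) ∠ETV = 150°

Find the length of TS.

Step 1: By the law of cosines on triangle BCT: BT² = 2² + 14² − 2·2·14·cos(120°) = 228, so BT = 2·√57.
Step 2: By the law of cosines on triangle TBS: TS² = (2·√57)² + 4² − 2·2·√57·4·cos(90°) = 244, so TS = 2·√61.

Therefore, the length of TS = 2·√61.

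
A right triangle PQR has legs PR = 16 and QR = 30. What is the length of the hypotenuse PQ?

In a right triangle, the square of the hypotenuse equals the sum of the squares of the two legs.
The legs are 16 and 30, so the hypotenuse = sqrt(256 + 900) = sqrt(1156) = 34.

34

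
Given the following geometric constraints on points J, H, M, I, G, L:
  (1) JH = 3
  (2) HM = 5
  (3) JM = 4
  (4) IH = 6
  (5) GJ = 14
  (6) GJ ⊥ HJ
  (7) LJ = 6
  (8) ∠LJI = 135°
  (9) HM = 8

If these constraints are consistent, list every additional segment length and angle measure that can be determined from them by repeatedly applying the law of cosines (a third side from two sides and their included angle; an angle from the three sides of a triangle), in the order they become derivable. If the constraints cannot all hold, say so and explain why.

These constraints are not satisfiable: (2) HM = 5 and (9) HM = 8 assign two different lengths to the same segment. No planar figure meets all of them, so nothing further can be derived.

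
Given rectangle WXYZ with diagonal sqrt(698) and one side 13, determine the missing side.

The diagonal of a rectangle forms a right triangle with the two sides.
Rearranging the Pythagorean theorem: missing side = sqrt(d^2 - known^2).
= sqrt(698 - 169) = sqrt(529) = 23.

23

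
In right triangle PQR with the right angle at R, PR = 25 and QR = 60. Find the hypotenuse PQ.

By the Pythagorean theorem: PQ^2 = PR^2 + QR^2
PQ^2 = 25^2 + 60^2 = 625 + 3600 = 4225
PQ = sqrt(4225) = 65

65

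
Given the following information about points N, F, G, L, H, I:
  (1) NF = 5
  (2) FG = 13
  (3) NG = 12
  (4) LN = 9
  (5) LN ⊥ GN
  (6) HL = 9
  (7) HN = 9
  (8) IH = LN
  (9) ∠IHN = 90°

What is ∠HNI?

From the given relations: IH = LN = 9.
Step 1: By the law of cosines on triangle NHI: NI² = 9² + 9² − 2·9·9·cos(90°) = 162, so NI = 9·√2.
Step 2: By the inverse law of cosines on triangle HNI: cos(∠HNI) = (9² + (9·√2)² − 9²) / (2·9·9·√2) = 162/229.1 = 0.7071, so ∠HNI = 45°.

Therefore, the measure of angle ∠HNI = 45°.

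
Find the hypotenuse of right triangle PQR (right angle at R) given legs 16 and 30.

In a right triangle, the square of the hypotenuse equals the sum of the squares of the two legs.
The legs are 16 and 30, so the hypotenuse = sqrt(256 + 900) = sqrt(1156) = 34.

34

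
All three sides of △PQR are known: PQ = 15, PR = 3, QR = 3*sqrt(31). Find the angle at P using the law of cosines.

When all three sides of a triangle are known, the law of cosines can be rearranged to find any angle.
cos(C) = (a² + b² - c²) / (2ab) gives cos(P) = -1/2.
Taking the inverse cosine: P = 120°.

120°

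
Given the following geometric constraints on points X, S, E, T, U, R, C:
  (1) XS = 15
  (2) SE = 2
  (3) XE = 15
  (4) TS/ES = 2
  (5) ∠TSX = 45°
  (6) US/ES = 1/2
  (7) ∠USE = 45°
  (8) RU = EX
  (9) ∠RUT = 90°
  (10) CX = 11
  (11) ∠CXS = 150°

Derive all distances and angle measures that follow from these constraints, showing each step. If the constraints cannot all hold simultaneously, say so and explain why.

The constraints are consistent.

From the given relations:
  TS = 2·ES = 2·2 = 4
  US = 1/2·ES = 1/2·2 = 1
  RU = EX = 15

Step 1: From XS = 15, ST = 4, and ∠XST = 45°, by the law of cosines:
  XT² = XS² + ST² - 2·XS·ST·cos(45°) = 225 + 16 - 84.85 = 156.1
  XT ≈ 12.5

Step 2: From SX = 15, XC = 11, and ∠SXC = 150°, by the law of cosines:
  SC² = SX² + XC² - 2·SX·XC·cos(150°) = 225 + 121 + 285.8 = 631.8
  SC ≈ 25.14

Step 3: From ES = 2, SU = 1, and ∠ESU = 45°, by the law of cosines:
  EU² = ES² + SU² - 2·ES·SU·cos(45°) = 4 + 1 - 2.828 = 2.172
  EU ≈ 1.47

Step 4: From XE = 15, XS = 15, ES = 2, by the inverse law of cosines:
  cos(∠EXS) = (XE² + XS² - ES²) / (2·XE·XS)
  ∠EXS = 7.65°

Step 5: From SE = 2, SX = 15, EX = 15, by the inverse law of cosines:
  cos(∠ESX) = (SE² + SX² - EX²) / (2·SE·SX)
  ∠ESX = 86.18°

Step 6: From ES = 2, EX = 15, SX = 15, by the inverse law of cosines:
  cos(∠SEX) = (ES² + EX² - SX²) / (2·ES·EX)
  ∠SEX = 86.18°

Step 7: From XS = 15, XT = 12.5, ST = 4, by the inverse law of cosines:
  cos(∠SXT) = (XS² + XT² - ST²) / (2·XS·XT)
  ∠SXT = 13.08°

Step 8: From SC = 25.14, SX = 15, CX = 11, by the inverse law of cosines:
  cos(∠CSX) = (SC² + SX² - CX²) / (2·SC·SX)
  ∠CSX = 12.64°

Step 9: From ES = 2, EU = 1.47, SU = 1, by the inverse law of cosines:
  cos(∠SEU) = (ES² + EU² - SU²) / (2·ES·EU)
  ∠SEU = 28.68°

Step 10: From TS = 4, TX = 12.5, SX = 15, by the inverse law of cosines:
  cos(∠STX) = (TS² + TX² - SX²) / (2·TS·TX)
  ∠STX = 121.92°

Step 11: From UE = 1.47, US = 1, ES = 2, by the inverse law of cosines:
  cos(∠EUS) = (UE² + US² - ES²) / (2·UE·US)
  ∠EUS = 106.32°

Step 12: From CS = 25.14, CX = 11, SX = 15, by the inverse law of cosines:
  cos(∠SCX) = (CS² + CX² - SX²) / (2·CS·CX)
  ∠SCX = 17.36°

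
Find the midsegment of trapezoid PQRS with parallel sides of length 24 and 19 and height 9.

midsegment = (24 + 19) / 2 = 43 / 2 = 43/2

43/2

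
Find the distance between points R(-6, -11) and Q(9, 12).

d = sqrt((15)^2 + (23)^2) = sqrt(754)

sqrt(754)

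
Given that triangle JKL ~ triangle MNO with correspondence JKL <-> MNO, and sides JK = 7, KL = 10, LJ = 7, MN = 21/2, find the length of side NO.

Since the triangles are similar, the ratio of corresponding sides is constant.
Scale factor k = MN / JK = 21/2 / 7 = 3/2
NO = k * KL = 3/2 * 10 = 15

15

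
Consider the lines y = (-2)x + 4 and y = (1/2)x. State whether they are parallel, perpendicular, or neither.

Slope of line 1: m1 = -2
Slope of line 2: m2 = 1/2
m1 * m2 = -1, so perpendicular.

Perpendicular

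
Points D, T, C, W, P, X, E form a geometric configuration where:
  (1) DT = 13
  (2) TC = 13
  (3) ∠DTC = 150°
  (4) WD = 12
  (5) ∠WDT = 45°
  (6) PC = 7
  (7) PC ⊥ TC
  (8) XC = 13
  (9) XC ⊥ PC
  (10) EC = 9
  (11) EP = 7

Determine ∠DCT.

Step 1: By the law of cosines on triangle CTD: CD² = 13² + 13² − 2·13·13·cos(150°) = 630.72, so CD ≈ 25.11.
Step 2: By the inverse law of cosines on triangle DCT: cos(∠DCT) = (25.11² + 13² − 13²) / (2·25.11·13) = 630.72/652.97 = 0.9659, so ∠DCT = 15°.

Therefore, the measure of angle ∠DCT = 15°.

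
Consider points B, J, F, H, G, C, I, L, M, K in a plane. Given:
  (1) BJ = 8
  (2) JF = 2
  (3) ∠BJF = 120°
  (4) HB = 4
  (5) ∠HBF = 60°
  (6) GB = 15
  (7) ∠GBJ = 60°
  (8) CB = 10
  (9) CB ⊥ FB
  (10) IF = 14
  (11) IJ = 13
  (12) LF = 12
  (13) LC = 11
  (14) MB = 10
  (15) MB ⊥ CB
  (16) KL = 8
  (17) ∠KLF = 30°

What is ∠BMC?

Step 1: By the law of cosines on triangle MBC: MC² = 10² + 10² − 2·10·10·cos(90°) = 200, so MC = 10·√2.
Step 2: By the inverse law of cosines on triangle BMC: cos(∠BMC) = (10² + (10·√2)² − 10²) / (2·10·10·√2) = 200/282.84 = 0.7071, so ∠BMC = 45°.

Therefore, the measure of angle ∠BMC = 45°.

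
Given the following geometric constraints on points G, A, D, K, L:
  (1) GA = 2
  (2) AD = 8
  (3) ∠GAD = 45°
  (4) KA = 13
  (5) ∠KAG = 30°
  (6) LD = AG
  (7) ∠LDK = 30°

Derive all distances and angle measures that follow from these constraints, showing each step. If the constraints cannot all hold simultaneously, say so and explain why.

The constraints are consistent.

From the given relations:
  LD = AG = 2

Step 1: From GA = 2, AD = 8, and ∠GAD = 45°, by the law of cosines:
  GD² = GA² + AD² - 2·GA·AD·cos(45°) = 4 + 64 - 22.63 = 45.37
  GD ≈ 6.74

Step 2: From GA = 2, AK = 13, and ∠GAK = 30°, by the law of cosines:
  GK² = GA² + AK² - 2·GA·AK·cos(30°) = 4 + 169 - 45.03 = 128
  GK ≈ 11.31

Step 3: From GA = 2, GD = 6.74, AD = 8, by the inverse law of cosines:
  cos(∠AGD) = (GA² + GD² - AD²) / (2·GA·GD)
  ∠AGD = 122.88°

Step 4: From GA = 2, GK = 11.31, AK = 13, by the inverse law of cosines:
  cos(∠AGK) = (GA² + GK² - AK²) / (2·GA·GK)
  ∠AGK = 144.93°

Step 5: From DA = 8, DG = 6.74, AG = 2, by the inverse law of cosines:
  cos(∠ADG) = (DA² + DG² - AG²) / (2·DA·DG)
  ∠ADG = 12.12°

Step 6: From KA = 13, KG = 11.31, AG = 2, by the inverse law of cosines:
  cos(∠AKG) = (KA² + KG² - AG²) / (2·KA·KG)
  ∠AKG = 5.07°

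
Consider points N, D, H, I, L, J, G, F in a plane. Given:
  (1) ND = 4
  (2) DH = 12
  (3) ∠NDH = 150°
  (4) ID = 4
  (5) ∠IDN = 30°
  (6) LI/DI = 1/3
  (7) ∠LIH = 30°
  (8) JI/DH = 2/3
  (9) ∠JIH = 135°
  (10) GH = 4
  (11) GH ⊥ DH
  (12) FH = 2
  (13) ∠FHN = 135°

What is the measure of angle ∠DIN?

Step 1: By the law of cosines on triangle IDN: IN² = 4² + 4² − 2·4·4·cos(30°) = 4.29, so IN ≈ 2.07.
Step 2: By the inverse law of cosines on triangle DIN: cos(∠DIN) = (4² + 2.07² − 4²) / (2·4·2.07) = 4.29/16.56 = 0.2588, so ∠DIN = 75°.

Therefore, the measure of angle ∠DIN = 75°.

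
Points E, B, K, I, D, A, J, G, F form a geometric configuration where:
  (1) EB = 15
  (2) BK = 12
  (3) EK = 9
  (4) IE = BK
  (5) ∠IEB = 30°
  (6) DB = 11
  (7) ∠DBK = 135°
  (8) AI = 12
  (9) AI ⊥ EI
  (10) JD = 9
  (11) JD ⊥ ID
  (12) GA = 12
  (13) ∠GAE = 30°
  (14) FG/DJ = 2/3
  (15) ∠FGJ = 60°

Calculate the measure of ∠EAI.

From the given relations: IE = BK = 12.
Step 1: By the law of cosines on triangle AIE: AE² = 12² + 12² − 2·12·12·cos(90°) = 288, so AE = 12·√2.
Step 2: By the inverse law of cosines on triangle EAI: cos(∠EAI) = ((12·√2)² + 12² − 12²) / (2·12·√2·12) = 288/407.29 = 0.7071, so ∠EAI = 45°.

Therefore, the measure of angle ∠EAI = 45°.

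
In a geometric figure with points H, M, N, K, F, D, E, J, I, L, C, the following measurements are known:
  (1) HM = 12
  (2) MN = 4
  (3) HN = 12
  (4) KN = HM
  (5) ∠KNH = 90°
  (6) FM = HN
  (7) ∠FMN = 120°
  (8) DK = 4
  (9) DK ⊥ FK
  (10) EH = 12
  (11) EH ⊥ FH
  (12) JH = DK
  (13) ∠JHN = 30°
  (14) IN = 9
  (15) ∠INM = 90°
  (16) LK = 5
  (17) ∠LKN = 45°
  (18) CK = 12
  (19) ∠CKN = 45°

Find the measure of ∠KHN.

From the given relations: KN = HM = 12.
Step 1: By the law of cosines on triangle HNK: HK² = 12² + 12² − 2·12·12·cos(90°) = 288, so HK = 12·√2.
Step 2: By the inverse law of cosines on triangle KHN: cos(∠KHN) = ((12·√2)² + 12² − 12²) / (2·12·√2·12) = 288/407.29 = 0.7071, so ∠KHN = 45°.

Therefore, the measure of angle ∠KHN = 45°.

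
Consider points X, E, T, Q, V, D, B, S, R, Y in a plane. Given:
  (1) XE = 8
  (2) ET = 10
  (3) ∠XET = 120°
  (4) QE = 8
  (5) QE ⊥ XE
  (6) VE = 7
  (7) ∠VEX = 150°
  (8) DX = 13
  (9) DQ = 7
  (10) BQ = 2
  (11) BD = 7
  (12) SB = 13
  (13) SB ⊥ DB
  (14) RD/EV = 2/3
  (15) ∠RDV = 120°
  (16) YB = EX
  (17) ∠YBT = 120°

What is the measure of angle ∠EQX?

Step 1: By the law of cosines on triangle QEX: QX² = 8² + 8² − 2·8·8·cos(90°) = 128, so QX = 8·√2.
Step 2: By the inverse law of cosines on triangle EQX: cos(∠EQX) = (8² + (8·√2)² − 8²) / (2·8·8·√2) = 128/181.02 = 0.7071, so ∠EQX = 45°.

Therefore, the measure of angle ∠EQX = 45°.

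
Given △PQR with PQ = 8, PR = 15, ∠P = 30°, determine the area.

When two sides and the included angle are known, the area formula is (1/2)ab sin(C).
The height from one side to the opposite vertex is 15 sin(30°) = 15/2.
Area = (1/2) * 8 * 15/2 = 30.

30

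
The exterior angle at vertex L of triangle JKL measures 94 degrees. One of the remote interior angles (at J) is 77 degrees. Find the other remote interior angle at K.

angle K = 94 - 77 = 17 degrees (exterior angle theorem).

17 degrees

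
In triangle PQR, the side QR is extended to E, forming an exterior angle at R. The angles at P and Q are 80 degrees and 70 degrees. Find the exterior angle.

By the exterior angle theorem, an exterior angle of a triangle equals the sum of the two remote interior angles.
Exterior angle = angle P + angle Q
Exterior angle = 80 + 70 = 150 degrees

150 degrees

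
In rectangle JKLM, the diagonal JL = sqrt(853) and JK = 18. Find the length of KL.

Using the Pythagorean theorem: d^2 = a^2 + b^2
b^2 = d^2 - a^2
b^2 = 853 - 324
b^2 = 529
b = sqrt(529) = 23

23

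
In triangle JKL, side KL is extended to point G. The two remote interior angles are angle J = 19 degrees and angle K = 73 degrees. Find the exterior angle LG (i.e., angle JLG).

By the exterior angle theorem, an exterior angle of a triangle equals the sum of the two remote interior angles.
Exterior angle = angle J + angle K
Exterior angle = 19 + 73 = 92 degrees

92 degrees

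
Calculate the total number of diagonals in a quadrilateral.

Each of the 4 vertices connects to 1 non-adjacent vertices via diagonals.
Total connections = 4 × 1 = 4, but each diagonal is counted twice.
Number of diagonals = 4 / 2 = 2.

2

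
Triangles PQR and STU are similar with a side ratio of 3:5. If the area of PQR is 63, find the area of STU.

The ratio of areas of similar triangles = (side ratio)^2.
Side ratio = 3:5, so area ratio = 9:25.
Area of STU / Area of PQR = 25/9
Area of STU = 63 * 25/9 = 175

175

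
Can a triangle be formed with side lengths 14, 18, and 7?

Sort the sides: 7, 14, 18.
It suffices to check that the sum of the two smallest exceeds the largest:
7 + 14 = 21 > 18. ✓
Yes, a valid triangle can be formed.

Yes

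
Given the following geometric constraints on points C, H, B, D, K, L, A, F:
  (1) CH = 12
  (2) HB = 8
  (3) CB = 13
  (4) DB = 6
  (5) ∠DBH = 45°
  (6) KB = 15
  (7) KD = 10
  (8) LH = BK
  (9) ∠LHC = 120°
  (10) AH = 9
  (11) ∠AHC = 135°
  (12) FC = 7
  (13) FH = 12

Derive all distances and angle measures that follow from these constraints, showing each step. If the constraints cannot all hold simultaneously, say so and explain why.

The constraints are consistent.

From the given relations:
  LH = BK = 15

Step 1: From CH = 12, HL = 15, and ∠CHL = 120°, by the law of cosines:
  CL² = CH² + HL² - 2·CH·HL·cos(120°) = 144 + 225 + 180 = 549
  CL = 3·√61

Step 2: From CH = 12, HA = 9, and ∠CHA = 135°, by the law of cosines:
  CA² = CH² + HA² - 2·CH·HA·cos(135°) = 144 + 81 + 152.7 = 377.7
  CA ≈ 19.44

Step 3: From HB = 8, BD = 6, and ∠HBD = 45°, by the law of cosines:
  HD² = HB² + BD² - 2·HB·BD·cos(45°) = 64 + 36 - 67.88 = 32.12
  HD ≈ 5.67

Step 4: From CB = 13, CH = 12, BH = 8, by the inverse law of cosines:
  cos(∠BCH) = (CB² + CH² - BH²) / (2·CB·CH)
  ∠BCH = 37.05°

Step 5: From CF = 7, CH = 12, FH = 12, by the inverse law of cosines:
  cos(∠FCH) = (CF² + CH² - FH²) / (2·CF·CH)
  ∠FCH = 73.04°

Step 6: From HB = 8, HC = 12, BC = 13, by the inverse law of cosines:
  cos(∠BHC) = (HB² + HC² - BC²) / (2·HB·HC)
  ∠BHC = 78.28°

Step 7: From HC = 12, HF = 12, CF = 7, by the inverse law of cosines:
  cos(∠CHF) = (HC² + HF² - CF²) / (2·HC·HF)
  ∠CHF = 33.92°

Step 8: From BC = 13, BH = 8, CH = 12, by the inverse law of cosines:
  cos(∠CBH) = (BC² + BH² - CH²) / (2·BC·BH)
  ∠CBH = 64.67°

Step 9: From BD = 6, BK = 15, DK = 10, by the inverse law of cosines:
  cos(∠DBK) = (BD² + BK² - DK²) / (2·BD·BK)
  ∠DBK = 26.56°

Step 10: From DB = 6, DK = 10, BK = 15, by the inverse law of cosines:
  cos(∠BDK) = (DB² + DK² - BK²) / (2·DB·DK)
  ∠BDK = 137.87°

Step 11: From KB = 15, KD = 10, BD = 6, by the inverse law of cosines:
  cos(∠BKD) = (KB² + KD² - BD²) / (2·KB·KD)
  ∠BKD = 15.56°

Step 12: From FC = 7, FH = 12, CH = 12, by the inverse law of cosines:
  cos(∠CFH) = (FC² + FH² - CH²) / (2·FC·FH)
  ∠CFH = 73.04°

Step 13: From CA = 19.44, CH = 12, AH = 9, by the inverse law of cosines:
  cos(∠ACH) = (CA² + CH² - AH²) / (2·CA·CH)
  ∠ACH = 19.11°

Step 14: From CH = 12, CL = 3·√61, HL = 15, by the inverse law of cosines:
  cos(∠HCL) = (CH² + CL² - HL²) / (2·CH·CL)
  ∠HCL = 33.67°

Step 15: From HB = 8, HD = 5.67, BD = 6, by the inverse law of cosines:
  cos(∠BHD) = (HB² + HD² - BD²) / (2·HB·HD)
  ∠BHD = 48.47°

Step 16: From DB = 6, DH = 5.67, BH = 8, by the inverse law of cosines:
  cos(∠BDH) = (DB² + DH² - BH²) / (2·DB·DH)
  ∠BDH = 86.53°

Step 17: From LC = 3·√61, LH = 15, CH = 12, by the inverse law of cosines:
  cos(∠CLH) = (LC² + LH² - CH²) / (2·LC·LH)
  ∠CLH = 26.33°

Step 18: From AC = 19.44, AH = 9, CH = 12, by the inverse law of cosines:
  cos(∠CAH) = (AC² + AH² - CH²) / (2·AC·AH)
  ∠CAH = 25.89°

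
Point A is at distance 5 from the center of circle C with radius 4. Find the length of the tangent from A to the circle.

tangent = √(d² - r²) = √(5² - 4²) = √(25 - 16) = √9 = 3

3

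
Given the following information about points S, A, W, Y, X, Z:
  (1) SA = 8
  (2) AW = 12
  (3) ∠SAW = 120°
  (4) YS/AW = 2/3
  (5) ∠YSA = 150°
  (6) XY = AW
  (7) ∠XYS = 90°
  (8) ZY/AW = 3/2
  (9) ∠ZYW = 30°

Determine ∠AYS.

From the given relations: YS = 2/3·AW = 2/3·12 = 8.
Step 1: By the law of cosines on triangle YSA: YA² = 8² + 8² − 2·8·8·cos(150°) = 238.85, so YA ≈ 15.45.
Step 2: By the inverse law of cosines on triangle AYS: cos(∠AYS) = (15.45² + 8² − 8²) / (2·15.45·8) = 238.85/247.28 = 0.9659, so ∠AYS = 15°.

Therefore, the measure of angle ∠AYS = 15°.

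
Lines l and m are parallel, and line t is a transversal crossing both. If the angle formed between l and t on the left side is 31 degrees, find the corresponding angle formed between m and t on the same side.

When a transversal crosses parallel lines, angles in the same position at each intersection are called corresponding angles.
These are always equal, so the answer is 31 degrees.

31 degrees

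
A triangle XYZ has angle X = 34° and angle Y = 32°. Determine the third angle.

Let angle Z = x. Then 34 + 32 + x = 180.
x = 180 - 66 = 114 degrees.

114 degrees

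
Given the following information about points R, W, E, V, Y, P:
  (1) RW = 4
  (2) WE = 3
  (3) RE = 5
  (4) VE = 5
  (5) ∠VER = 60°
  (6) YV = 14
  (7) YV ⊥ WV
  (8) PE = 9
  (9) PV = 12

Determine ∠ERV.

Step 1: By the law of cosines on triangle REV: RV² = 5² + 5² − 2·5·5·cos(60°) = 25, so RV = 5.
Step 2: By the inverse law of cosines on triangle ERV: cos(∠ERV) = (5² + 5² − 5²) / (2·5·5) = 25/50 = 0.5, so ∠ERV = 60°.

Therefore, the measure of angle ∠ERV = 60°.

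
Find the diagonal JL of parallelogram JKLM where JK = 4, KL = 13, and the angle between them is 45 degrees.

Using the law of cosines:
d^2 = 4^2 + 13^2 - 2(4)(13)cos(45 degrees)
d^2 = 16 + 169 - 104*sqrt(2)/2
d^2 = 185 - 52*sqrt(2)
d = sqrt(185 - 52*sqrt(2))

sqrt(185 - 52*sqrt(2))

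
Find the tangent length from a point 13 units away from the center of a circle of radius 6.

tangent = √(d² - r²) = √(13² - 6²) = √(169 - 36) = √133 = sqrt(133)

sqrt(133)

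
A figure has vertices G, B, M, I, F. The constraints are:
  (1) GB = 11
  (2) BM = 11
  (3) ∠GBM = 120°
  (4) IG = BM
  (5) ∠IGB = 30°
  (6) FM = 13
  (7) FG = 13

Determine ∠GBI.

From the given relations: IG = BM = 11.
Step 1: By the law of cosines on triangle BGI: BI² = 11² + 11² − 2·11·11·cos(30°) = 32.42, so BI ≈ 5.69.
Step 2: By the inverse law of cosines on triangle GBI: cos(∠GBI) = (11² + 5.69² − 11²) / (2·11·5.69) = 32.42/125.27 = 0.2588, so ∠GBI = 75°.

Therefore, the measure of angle ∠GBI = 75°.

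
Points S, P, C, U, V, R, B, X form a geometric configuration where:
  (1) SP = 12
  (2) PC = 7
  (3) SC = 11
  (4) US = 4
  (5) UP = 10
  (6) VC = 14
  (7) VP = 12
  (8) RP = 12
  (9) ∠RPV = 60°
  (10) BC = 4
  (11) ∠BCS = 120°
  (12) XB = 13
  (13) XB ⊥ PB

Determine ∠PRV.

Step 1: By the law of cosines on triangle RPV: RV² = 12² + 12² − 2·12·12·cos(60°) = 144, so RV = 12.
Step 2: By the inverse law of cosines on triangle PRV: cos(∠PRV) = (12² + 12² − 12²) / (2·12·12) = 144/288 = 0.5, so ∠PRV = 60°.

Therefore, the measure of angle ∠PRV = 60°.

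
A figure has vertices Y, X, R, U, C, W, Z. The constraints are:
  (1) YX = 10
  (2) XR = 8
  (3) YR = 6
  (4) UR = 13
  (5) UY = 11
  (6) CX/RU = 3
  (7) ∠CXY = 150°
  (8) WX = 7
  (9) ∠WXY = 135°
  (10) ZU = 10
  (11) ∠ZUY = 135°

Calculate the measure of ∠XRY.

Step 1: By the inverse law of cosines on triangle XRY: cos(∠XRY) = (8² + 6² − 10²) / (2·8·6) = 0/96 = 0, so ∠XRY = 90°.

Therefore, the measure of angle ∠XRY = 90°.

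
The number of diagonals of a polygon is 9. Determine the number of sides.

Using d = n(n - 3)/2, we solve 9 = n(n - 3)/2.
So n(n - 3) = 18.
Testing n = 6: 6 * 3 = 18 = 18. Correct.
The polygon has 6 sides.

6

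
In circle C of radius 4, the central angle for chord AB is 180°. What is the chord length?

Chord = 2(4) sin(90°) = 8

8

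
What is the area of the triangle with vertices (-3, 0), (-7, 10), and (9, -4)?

Using the Shoelace formula for a triangle:
Area = (1/2)|x0(y1 - y2) + x1(y2 - y0) + x2(y0 - y1)|
Area = (1/2)|-3(10 - -4) + -7(-4 - 0) + 9(0 - 10)|
Area = (1/2)|-42 + 28 + -90|
Area = (1/2)|-104|
Area = (1/2)(104)
Area = 52

52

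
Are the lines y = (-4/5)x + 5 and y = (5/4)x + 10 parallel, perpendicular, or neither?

Slope of line 1: m1 = -4/5
Slope of line 2: m2 = 5/4
Two lines are perpendicular when the product of their slopes is -1 (negative reciprocals).
m1 * m2 = (-4/5) * (5/4) = -1, confirming perpendicularity.

Perpendicular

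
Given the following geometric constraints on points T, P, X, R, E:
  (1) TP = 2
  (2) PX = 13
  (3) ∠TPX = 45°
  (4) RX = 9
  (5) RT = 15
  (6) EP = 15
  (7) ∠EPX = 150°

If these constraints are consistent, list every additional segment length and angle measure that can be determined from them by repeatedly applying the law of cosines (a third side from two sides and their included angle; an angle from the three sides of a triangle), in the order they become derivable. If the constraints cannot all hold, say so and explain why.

The constraints are consistent. Derivable facts, in order:
After 1 step:
- TX ≈ 11.67
- XE ≈ 27.05
After 2 steps:
- ∠EXP = 16.1°
- ∠PEX = 13.9°
- ∠PTX = 128.04°
- ∠PXT = 6.96°
- ∠RTX = 36.84°
- ∠RXT = 92.12°
- ∠TRX = 51.04°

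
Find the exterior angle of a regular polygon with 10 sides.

Each exterior angle of a regular n-gon is 360 / n.
For n = 10: 360 / 10 = 36 degrees.

36 degrees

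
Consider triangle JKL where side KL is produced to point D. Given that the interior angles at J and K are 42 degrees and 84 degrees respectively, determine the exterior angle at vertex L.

The interior angle at L is 180 - 42 - 84 = 54 degrees.
The exterior angle and interior angle at L are supplementary:
Exterior angle = 180 - 54 = 126 degrees.

126 degrees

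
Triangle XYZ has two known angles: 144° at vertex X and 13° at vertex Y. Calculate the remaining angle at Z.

The interior angles sum to 180°: angle Z = 180 - 144 - 13 = 23°.
The triangle is obtuse (angles 144°, 13°, 23°).

23 degrees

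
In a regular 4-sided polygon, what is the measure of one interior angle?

Each interior angle of a regular n-gon is (n - 2) * 180 / n.
For n = 4: (4 - 2) * 180 / 4 = 360/4 = 90 degrees.

90 degrees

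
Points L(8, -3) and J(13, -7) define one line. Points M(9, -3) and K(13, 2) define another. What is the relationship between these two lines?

Slope of line 1: m1 = (-7 - -3)/(13 - 8) = -4/5 = -4/5
Slope of line 2: m2 = (2 - -3)/(13 - 9) = 5/4 = 5/4
Two lines are perpendicular when the product of their slopes is -1 (negative reciprocals).
m1 * m2 = (-4/5) * (5/4) = -1, confirming perpendicularity.

Perpendicular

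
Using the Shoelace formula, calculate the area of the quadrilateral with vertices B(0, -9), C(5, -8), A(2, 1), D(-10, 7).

The Shoelace formula works by pairing each vertex with the next (cycling back to the first).
For each pair, compute x_i*y_(i+1) - x_(i+1)*y_i:
  (0*-8 - 5*-9) = 45
  (5*1 - 2*-8) = 21
  (2*7 - -10*1) = 24
  (-10*-9 - 0*7) = 90
Taking half the absolute value of the total: Area = (1/2)(180) = 90.

90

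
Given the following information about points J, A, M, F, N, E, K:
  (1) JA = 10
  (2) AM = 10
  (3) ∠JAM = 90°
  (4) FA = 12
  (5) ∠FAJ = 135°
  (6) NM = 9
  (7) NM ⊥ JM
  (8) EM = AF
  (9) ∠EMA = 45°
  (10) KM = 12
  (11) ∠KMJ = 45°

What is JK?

Step 1: By the law of cosines on triangle JAM: JM² = 10² + 10² − 2·10·10·cos(90°) = 200, so JM = 10·√2.
Step 2: By the law of cosines on triangle JMK: JK² = (10·√2)² + 12² − 2·10·√2·12·cos(45°) = 104, so JK = 2·√26.

Therefore, the length of JK = 2·√26.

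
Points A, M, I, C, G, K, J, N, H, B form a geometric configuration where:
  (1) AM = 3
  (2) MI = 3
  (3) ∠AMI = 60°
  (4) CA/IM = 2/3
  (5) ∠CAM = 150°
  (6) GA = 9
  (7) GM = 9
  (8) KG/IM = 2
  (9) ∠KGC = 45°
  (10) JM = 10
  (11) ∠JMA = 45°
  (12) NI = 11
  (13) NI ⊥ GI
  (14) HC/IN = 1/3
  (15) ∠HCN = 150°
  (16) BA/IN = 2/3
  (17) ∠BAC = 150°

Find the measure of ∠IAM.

Step 1: By the law of cosines on triangle AMI: AI² = 3² + 3² − 2·3·3·cos(60°) = 9, so AI = 3.
Step 2: By the inverse law of cosines on triangle IAM: cos(∠IAM) = (3² + 3² − 3²) / (2·3·3) = 9/18 = 0.5, so ∠IAM = 60°.

Therefore, the measure of angle ∠IAM = 60°.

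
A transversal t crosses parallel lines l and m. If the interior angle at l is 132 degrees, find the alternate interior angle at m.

Alternate interior angles are equal: 132 degrees.

132 degrees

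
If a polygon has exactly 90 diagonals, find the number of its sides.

Using d = n(n - 3)/2, we solve 90 = n(n - 3)/2.
So n(n - 3) = 180.
Testing n = 15: 15 * 12 = 180 = 180. Correct.
The polygon has 15 sides.

15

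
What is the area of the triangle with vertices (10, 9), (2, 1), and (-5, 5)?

The Shoelace formula computes the area from vertex coordinates by summing cross products.
For vertices (10,9), (2,1), (-5,5):
Signed sum = 10*1 - 2*9 + 2*5 - -5*1 + -5*9 - 10*5
= -8 + 15 + -95 = -88
Area = (1/2)|-88| = 44.

44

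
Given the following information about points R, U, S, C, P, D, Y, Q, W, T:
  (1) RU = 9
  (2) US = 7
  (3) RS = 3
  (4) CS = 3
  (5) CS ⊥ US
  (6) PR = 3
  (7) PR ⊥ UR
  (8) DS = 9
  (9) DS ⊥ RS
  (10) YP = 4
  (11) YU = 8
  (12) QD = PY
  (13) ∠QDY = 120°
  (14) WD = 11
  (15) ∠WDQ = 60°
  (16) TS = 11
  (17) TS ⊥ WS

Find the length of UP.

Step 1: By the law of cosines on triangle URP: UP² = 9² + 3² − 2·9·3·cos(90°) = 90, so UP = 3·√10.

Therefore, the length of UP = 3·√10.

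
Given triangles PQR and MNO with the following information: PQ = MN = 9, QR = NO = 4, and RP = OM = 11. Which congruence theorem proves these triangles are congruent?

The given information matches SSS: All three pairs of corresponding sides are equal (Side-Side-Side).

SSS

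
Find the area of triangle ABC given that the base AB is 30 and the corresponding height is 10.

Area = (1/2) * base * height
Area = (1/2) * 30 * 10
Area = 150

150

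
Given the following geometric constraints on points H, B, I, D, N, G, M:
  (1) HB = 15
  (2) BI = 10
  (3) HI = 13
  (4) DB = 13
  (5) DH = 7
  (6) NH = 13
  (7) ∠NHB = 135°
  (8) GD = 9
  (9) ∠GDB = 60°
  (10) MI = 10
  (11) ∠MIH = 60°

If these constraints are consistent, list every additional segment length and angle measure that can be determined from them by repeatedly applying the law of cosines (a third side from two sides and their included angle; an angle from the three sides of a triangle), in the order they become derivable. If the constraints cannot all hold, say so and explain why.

The constraints are consistent. Derivable facts, in order:
After 1 step:
- BG = √133
- BN ≈ 25.88
- HM = √139
- ∠BDH = 92.2°
- ∠BHD = 60°
- ∠BHI = 41.08°
- ∠BIH = 80.26°
- ∠DBH = 27.8°
- ∠HBI = 58.67°
After 2 steps:
- ∠BGD = 77.48°
- ∠BNH = 24.19°
- ∠DBG = 42.52°
- ∠HBN = 20.81°
- ∠HMI = 72.73°
- ∠IHM = 47.27°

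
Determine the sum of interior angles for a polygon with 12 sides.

The sum of interior angles of an n-sided polygon is (n - 2) * 180.
For n = 12: (12 - 2) * 180 = 10 * 180 = 1800 degrees.

1800 degrees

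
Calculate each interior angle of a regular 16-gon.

Each interior angle of a regular n-gon is (n - 2) * 180 / n.
For n = 16: (16 - 2) * 180 / 16 = 2520/16 = 315/2 degrees.

315/2 degrees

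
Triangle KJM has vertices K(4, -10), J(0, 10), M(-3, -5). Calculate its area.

The Shoelace formula computes the area from vertex coordinates by summing cross products.
For vertices (4,-10), (0,10), (-3,-5):
Signed sum = 4*10 - 0*-10 + 0*-5 - -3*10 + -3*-10 - 4*-5
= 40 + 30 + 50 = 120
Area = (1/2)|120| = 60.

60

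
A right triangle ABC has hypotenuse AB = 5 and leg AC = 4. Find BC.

By the Pythagorean theorem: BC^2 = AB^2 - AC^2
BC^2 = 5^2 - 4^2 = 25 - 16 = 9
BC = sqrt(9) = 3

3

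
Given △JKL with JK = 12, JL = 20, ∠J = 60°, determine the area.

Area = (1/2)(12)(20) sin(60°) = (1/2)(12)(20)(sqrt(3)/2) = 60*sqrt(3)

60*sqrt(3)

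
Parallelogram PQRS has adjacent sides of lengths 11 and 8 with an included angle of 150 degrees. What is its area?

The area of a parallelogram equals the product of two adjacent sides times the sine of the included angle.
This is because the height equals 8 * sin(150°) = 4.
Area = 11 * 4 = 44

44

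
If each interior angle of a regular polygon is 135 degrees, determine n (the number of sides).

The exterior angle is the supplement of the interior angle: 180 - 135 = 45 degrees.
Since the exterior angles of any convex polygon sum to 360 degrees, the number of sides is 360 / 45 = 8.

8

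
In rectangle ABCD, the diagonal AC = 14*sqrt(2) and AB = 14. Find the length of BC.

The diagonal of a rectangle forms a right triangle with the two sides.
Rearranging the Pythagorean theorem: missing side = sqrt(d^2 - known^2).
= sqrt(392 - 196) = sqrt(196) = 14.

14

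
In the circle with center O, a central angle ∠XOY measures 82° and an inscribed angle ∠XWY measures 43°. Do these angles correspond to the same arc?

By the inscribed angle theorem, the inscribed angle for a central angle of 82° should be 82° / 2 = 41°.
The given inscribed angle is 43°, which does not equal 41°.
Therefore, no, they do not correspond to the same arc.

No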